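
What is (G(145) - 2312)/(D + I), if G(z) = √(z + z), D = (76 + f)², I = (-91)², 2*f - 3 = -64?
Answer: -9248/41405 + 4*√290/41405 ≈ -0.22171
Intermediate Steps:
f = -61/2 (f = 3/2 + (½)*(-64) = 3/2 - 32 = -61/2 ≈ -30.500)
I = 8281
D = 8281/4 (D = (76 - 61/2)² = (91/2)² = 8281/4 ≈ 2070.3)
G(z) = √2*√z (G(z) = √(2*z) = √2*√z)
(G(145) - 2312)/(D + I) = (√2*√145 - 2312)/(8281/4 + 8281) = (√290 - 2312)/(41405/4) = (-2312 + √290)*(4/41405) = -9248/41405 + 4*√290/41405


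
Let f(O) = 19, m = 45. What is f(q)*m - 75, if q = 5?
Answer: 780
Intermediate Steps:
f(q)*m - 75 = 19*45 - 75 = 855 - 75 = 780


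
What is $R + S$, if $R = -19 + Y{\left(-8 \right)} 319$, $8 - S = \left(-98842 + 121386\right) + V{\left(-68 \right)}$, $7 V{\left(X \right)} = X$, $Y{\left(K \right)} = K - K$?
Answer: $- \frac{157817}{7} \approx -22545.0$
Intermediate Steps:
$Y{\left(K \right)} = 0$
$V{\left(X \right)} = \frac{X}{7}$
$S = - \frac{157684}{7}$ ($S = 8 - \left(\left(-98842 + 121386\right) + \frac{1}{7} \left(-68\right)\right) = 8 - \left(22544 - \frac{68}{7}\right) = 8 - \frac{157740}{7} = - \frac{157684}{7} \approx -22526.0$)
$R = -19$ ($R = -19 + 0 \cdot 319 = -19 + 0 = -19$)
$R + S = -19 - \frac{157684}{7} = - \frac{157817}{7}$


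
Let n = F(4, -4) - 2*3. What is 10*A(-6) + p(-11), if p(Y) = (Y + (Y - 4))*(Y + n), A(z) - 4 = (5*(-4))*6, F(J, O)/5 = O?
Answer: -198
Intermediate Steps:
F(J, O) = 5*O
n = -26 (n = 5*(-4) - 2*3 = -20 - 6 = -26)
A(z) = -116 (A(z) = 4 + (5*(-4))*6 = 4 - 20*6 = 4 - 120 = -116)
p(Y) = (-26 + Y)*(-4 + 2*Y) (p(Y) = (Y + (Y - 4))*(Y - 26) = (Y + (-4 + Y))*(-26 + Y) = (-4 + 2*Y)*(-26 + Y) = (-26 + Y)*(-4 + 2*Y))
10*A(-6) + p(-11) = 10*(-116) + (104 - 56*(-11) + 2*(-11)²) = -1160 + (104 + 616 + 2*121) = -1160 + (104 + 616 + 242) = -1160 + 962 = -198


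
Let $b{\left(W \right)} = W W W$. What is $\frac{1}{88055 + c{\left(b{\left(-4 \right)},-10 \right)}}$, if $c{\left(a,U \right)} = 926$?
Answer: $\frac{1}{88981} \approx 1.1238 \cdot 10^{-5}$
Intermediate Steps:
$b{\left(W \right)} = W^{3}$ ($b{\left(W \right)} = W^{2} W = W^{3}$)
$\frac{1}{88055 + c{\left(b{\left(-4 \right)},-10 \right)}} = \frac{1}{88055 + 926} = \frac{1}{88981}$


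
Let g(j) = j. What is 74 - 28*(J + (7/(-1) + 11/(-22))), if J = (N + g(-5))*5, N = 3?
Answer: 564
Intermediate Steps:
J = -10 (J = (3 - 5)*5 = -2*5 = -10)
74 - 28*(J + (7/(-1) + 11/(-22))) = 74 - 28*(-10 + (7/(-1) + 11/(-22))) = 74 - 28*(-10 + (7*(-1) + 11*(-1/22))) = 74 - 28*(-10 + (-7 - ½)) = 74 - 28*(-10 - 15/2) = 74 - 28*(-35/2) = 74 + 490 = 564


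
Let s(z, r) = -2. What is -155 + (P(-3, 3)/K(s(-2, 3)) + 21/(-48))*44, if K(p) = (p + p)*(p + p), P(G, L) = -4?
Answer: -741/4 ≈ -185.25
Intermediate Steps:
K(p) = 4*p² (K(p) = (2*p)*(2*p) = 4*p²)
-155 + (P(-3, 3)/K(s(-2, 3)) + 21/(-48))*44 = -155 + (-4/(4*(-2)²) + 21/(-48))*44 = -155 + (-4/(4*4) + 21*(-1/48))*44 = -155 + (-4/16 - 7/16)*44 = -155 + (-4*1/16 - 7/16)*44 = -155 + (-¼ - 7/16)*44 = -155 - 11/16*44 = -155 - 121/4 = -741/4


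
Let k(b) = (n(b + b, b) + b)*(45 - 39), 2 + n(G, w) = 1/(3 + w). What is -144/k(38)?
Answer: -984/1477 ≈ -0.66621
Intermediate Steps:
n(G, w) = -2 + 1/(3 + w)
k(b) = 6*b + 6*(-5 - 2*b)/(3 + b) (k(b) = ((-5 - 2*b)/(3 + b) + b)*(45 - 39) = (b + (-5 - 2*b)/(3 + b))*6 = 6*b + 6*(-5 - 2*b)/(3 + b))
-144/k(38) = -144*(3 + 38)/(6*(-5 + 38 + 38²)) = -144*41/(6*(-5 + 38 + 1444)) = -144/(6*(1/41)*1477) = -144/8862/41 = -144*41/8862 = -984/1477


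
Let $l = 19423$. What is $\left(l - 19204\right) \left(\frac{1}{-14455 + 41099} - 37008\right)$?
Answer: $- \frac{215943012069}{26644} \approx -8.1048 \cdot 10^{6}$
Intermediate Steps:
$\left(l - 19204\right) \left(\frac{1}{-14455 + 41099} - 37008\right) = \left(19423 - 19204\right) \left(\frac{1}{-14455 + 41099} - 37008\right) = 219 \left(\frac{1}{26644} - 37008\right) = 219 \left(- \frac{986041151}{26644}\right) = - \frac{215943012069}{26644}$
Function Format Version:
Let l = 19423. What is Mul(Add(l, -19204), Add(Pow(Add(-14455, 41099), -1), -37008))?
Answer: Rational(-215943012069, 26644) ≈ -8.1048e+6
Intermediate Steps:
Mul(Add(l, -19204), Add(Pow(Add(-14455, 41099), -1), -37008)) = Mul(Add(19423, -19204), Add(Pow(Add(-14455, 41099), -1), -37008)) = Mul(219, Add(Pow(26644, -1), -37008)) = Mul(219, Add(Rational(1, 26644), -37008)) = Mul(219, Rational(-986041151, 26644)) = Rational(-215943012069, 26644)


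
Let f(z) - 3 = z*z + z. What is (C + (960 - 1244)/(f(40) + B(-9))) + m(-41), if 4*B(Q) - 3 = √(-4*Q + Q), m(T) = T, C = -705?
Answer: -16128747654/21615299 + 1704*√3/21615299 ≈ -746.17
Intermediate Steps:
f(z) = 3 + z + z² (f(z) = 3 + (z*z + z) = 3 + (z² + z) = 3 + (z + z²) = 3 + z + z²)
B(Q) = ¾ + √3*√(-Q)/4 (B(Q) = ¾ + √(-4*Q + Q)/4 = ¾ + √(-3*Q)/4 = ¾ + (√3*√(-Q))/4 = ¾ + √3*√(-Q)/4)
(C + (960 - 1244)/(f(40) + B(-9))) + m(-41) = (-705 + (960 - 1244)/((3 + 40 + 40²) + (¾ + √3*√(-1*(-9))/4))) - 41 = (-705 - 284/((3 + 40 + 1600) + (¾ + √3*√9/4))) - 41 = (-705 - 284/(1643 + (¾ + (¼)*√3*3))) - 41 = (-705 - 284/(1643 + (¾ + 3*√3/4))) - 41 = (-705 - 284/(6575/4 + 3*√3/4)) - 41 = -746 - 284/(6575/4 + 3*√3/4)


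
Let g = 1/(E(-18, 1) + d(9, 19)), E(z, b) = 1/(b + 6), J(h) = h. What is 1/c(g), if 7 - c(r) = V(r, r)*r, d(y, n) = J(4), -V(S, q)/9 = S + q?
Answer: 841/6769 ≈ 0.12424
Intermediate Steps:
V(S, q) = -9*S - 9*q (V(S, q) = -9*(S + q) = -9*S - 9*q)
E(z, b) = 1/(6 + b)
d(y, n) = 4
g = 7/29 (g = 1/(1/(6 + 1) + 4) = 1/(1/7 + 4) = 1/(⅐ + 4) = 1/(29/7) = 7/29 ≈ 0.24138)
c(r) = 7 + 18*r² (c(r) = 7 - (-9*r - 9*r)*r = 7 - (-18*r)*r = 7 - (-18)*r² = 7 + 18*r²)
1/c(g) = 1/(7 + 18*(7/29)²) = 1/(7 + 18*(49/841)) = 1/(7 + 882/841) = 1/(6769/841) = 841/6769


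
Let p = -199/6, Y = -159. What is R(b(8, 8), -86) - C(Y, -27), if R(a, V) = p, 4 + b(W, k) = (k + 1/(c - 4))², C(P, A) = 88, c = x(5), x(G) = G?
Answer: -727/6 ≈ -121.17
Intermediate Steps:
c = 5
p = -199/6 (p = -199*⅙ = -199/6 ≈ -33.167)
b(W, k) = -4 + (1 + k)² (b(W, k) = -4 + (k + 1/(5 - 4))² = -4 + (k + 1/1)² = -4 + (k + 1)² = -4 + (1 + k)²)
R(a, V) = -199/6
R(b(8, 8), -86) - C(Y, -27) = -199/6 - 1*88 = -199/6 - 88 = -727/6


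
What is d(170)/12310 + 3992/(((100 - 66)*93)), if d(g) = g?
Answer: 2483953/1946211 ≈ 1.2763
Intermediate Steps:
d(170)/12310 + 3992/(((100 - 66)*93)) = 170/12310 + 3992/(((100 - 66)*93)) = 170*(1/12310) + 3992/((34*93)) = 17/1231 + 3992/3162 = 17/1231 + 3992*(1/3162) = 17/1231 + 1996/1581 = 2483953/1946211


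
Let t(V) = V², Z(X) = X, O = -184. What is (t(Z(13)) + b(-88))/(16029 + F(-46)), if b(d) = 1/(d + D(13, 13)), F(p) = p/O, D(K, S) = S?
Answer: 50696/4808775 ≈ 0.010542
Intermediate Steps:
F(p) = -p/184 (F(p) = p/(-184) = p*(-1/184) = -p/184)
b(d) = 1/(13 + d) (b(d) = 1/(d + 13) = 1/(13 + d))
(t(Z(13)) + b(-88))/(16029 + F(-46)) = (13² + 1/(13 - 88))/(16029 - 1/184*(-46)) = (169 + 1/(-75))/(16029 + ¼) = (169 - 1/75)/(64117/4) = (12674/75)*(4/64117) = 50696/4808775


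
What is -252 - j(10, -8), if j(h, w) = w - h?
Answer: -234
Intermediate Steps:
-252 - j(10, -8) = -252 - (-8 - 1*10) = -252 - (-8 - 10) = -252 - 1*(-18) = -252 + 18 = -234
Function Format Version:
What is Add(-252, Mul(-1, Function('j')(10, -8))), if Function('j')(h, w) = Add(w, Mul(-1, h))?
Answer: -234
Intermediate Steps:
Add(-252, Mul(-1, Function('j')(10, -8))) = Add(-252, Mul(-1, Add(-8, Mul(-1, 10)))) = Add(-252, Mul(-1, Add(-8, -10))) = Add(-252, Mul(-1, -18)) = Add(-252, 18) = -234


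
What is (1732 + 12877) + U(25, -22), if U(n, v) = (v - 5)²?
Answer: 15338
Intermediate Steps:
U(n, v) = (-5 + v)²
(1732 + 12877) + U(25, -22) = (1732 + 12877) + (-5 - 22)² = 14609 + (-27)² = 14609 + 729 = 15338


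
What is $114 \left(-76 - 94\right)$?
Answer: $-19380$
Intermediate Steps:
$114 \left(-76 - 94\right) = 114 \left(-170\right) = -19380$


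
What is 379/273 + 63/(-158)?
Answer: 42683/43134 ≈ 0.98954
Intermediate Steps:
379/273 + 63/(-158) = 379*(1/273) + 63*(-1/158) = 379/273 - 63/158 = 42683/43134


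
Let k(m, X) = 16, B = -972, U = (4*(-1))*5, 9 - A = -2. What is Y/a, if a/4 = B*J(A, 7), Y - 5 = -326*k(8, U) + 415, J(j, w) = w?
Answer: 1199/6804 ≈ 0.17622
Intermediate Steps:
A = 11 (A = 9 - 1*(-2) = 9 + 2 = 11)
U = -20 (U = -4*5 = -20)
Y = -4796 (Y = 5 + (-326*16 + 415) = 5 + (-5216 + 415) = 5 - 4801 = -4796)
a = -27216 (a = 4*(-972*7) = 4*(-6804) = -27216)
Y/a = -4796/(-27216) = -4796*(-1/27216) = 1199/6804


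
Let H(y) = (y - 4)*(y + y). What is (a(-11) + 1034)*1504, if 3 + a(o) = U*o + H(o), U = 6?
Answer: 1947680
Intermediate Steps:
H(y) = 2*y*(-4 + y) (H(y) = (-4 + y)*(2*y) = 2*y*(-4 + y))
a(o) = -3 + 6*o + 2*o*(-4 + o) (a(o) = -3 + (6*o + 2*o*(-4 + o)) = -3 + 6*o + 2*o*(-4 + o))
(a(-11) + 1034)*1504 = ((-3 - 2*(-11) + 2*(-11)²) + 1034)*1504 = ((-3 + 22 + 2*121) + 1034)*1504 = ((-3 + 22 + 242) + 1034)*1504 = (261 + 1034)*1504 = 1295*1504 = 1947680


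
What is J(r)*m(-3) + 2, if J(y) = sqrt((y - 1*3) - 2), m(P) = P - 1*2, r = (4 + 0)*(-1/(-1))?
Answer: 2 - 5*I ≈ 2.0 - 5.0*I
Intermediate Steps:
r = 4 (r = 4*(-1*(-1)) = 4*1 = 4)
m(P) = -2 + P (m(P) = P - 2 = -2 + P)
J(y) = sqrt(-5 + y) (J(y) = sqrt((y - 3) - 2) = sqrt((-3 + y) - 2) = sqrt(-5 + y))
J(r)*m(-3) + 2 = sqrt(-5 + 4)*(-2 - 3) + 2 = sqrt(-1)*(-5) + 2 = I*(-5) + 2 = -5*I + 2 = 2 - 5*I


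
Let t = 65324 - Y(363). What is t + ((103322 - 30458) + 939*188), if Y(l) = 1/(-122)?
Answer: 38395841/122 ≈ 3.1472e+5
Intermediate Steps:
Y(l) = -1/122
t = 7969529/122 (t = 65324 - 1*(-1/122) = 65324 + 1/122 = 7969529/122 ≈ 65324.)
t + ((103322 - 30458) + 939*188) = 7969529/122 + ((103322 - 30458) + 939*188) = 7969529/122 + (72864 + 176532) = 7969529/122 + 249396 = 38395841/122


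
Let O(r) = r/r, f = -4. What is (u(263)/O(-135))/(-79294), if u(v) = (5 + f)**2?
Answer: -1/79294 ≈ -1.2611e-5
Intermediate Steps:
O(r) = 1
u(v) = 1 (u(v) = (5 - 4)**2 = 1**2 = 1)
(u(263)/O(-135))/(-79294) = (1/1)/(-79294) = (1*1)*(-1/79294) = 1*(-1/79294) = -1/79294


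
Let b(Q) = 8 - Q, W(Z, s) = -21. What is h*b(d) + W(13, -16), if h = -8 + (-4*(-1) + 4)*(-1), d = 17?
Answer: 123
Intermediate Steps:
h = -16 (h = -8 + (4 + 4)*(-1) = -8 + 8*(-1) = -8 - 8 = -16)
h*b(d) + W(13, -16) = -16*(8 - 1*17) - 21 = -16*(8 - 17) - 21 = -16*(-9) - 21 = 144 - 21 = 123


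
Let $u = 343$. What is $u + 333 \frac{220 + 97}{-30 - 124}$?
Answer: $- \frac{52739}{154} \approx -342.46$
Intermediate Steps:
$u + 333 \frac{220 + 97}{-30 - 124} = 343 + 333 \frac{220 + 97}{-30 - 124} = 343 + 333 \frac{317}{-154} = 343 + 333 \cdot 317 \left(- \frac{1}{154}\right) = 343 + 333 \left(- \frac{317}{154}\right) = 343 - \frac{105561}{154} = - \frac{52739}{154}$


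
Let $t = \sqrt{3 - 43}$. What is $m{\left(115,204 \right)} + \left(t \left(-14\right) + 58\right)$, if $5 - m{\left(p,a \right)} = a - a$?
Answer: $63 - 28 i \sqrt{10} \approx 63.0 - 88.544 i$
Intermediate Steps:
$m{\left(p,a \right)} = 5$ ($m{\left(p,a \right)} = 5 - \left(a - a\right) = 5 - 0 = 5 + 0 = 5$)
$t = 2 i \sqrt{10}$ ($t = \sqrt{-40} = 2 i \sqrt{10} \approx 6.3246 i$)
$m{\left(115,204 \right)} + \left(t \left(-14\right) + 58\right) = 5 + \left(2 i \sqrt{10} \left(-14\right) + 58\right) = 5 + \left(- 28 i \sqrt{10} + 58\right) = 5 + \left(58 - 28 i \sqrt{10}\right) = 63 - 28 i \sqrt{10}$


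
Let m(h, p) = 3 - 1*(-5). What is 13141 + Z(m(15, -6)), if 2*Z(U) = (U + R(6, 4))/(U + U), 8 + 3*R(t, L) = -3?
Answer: 1261549/96 ≈ 13141.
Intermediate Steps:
R(t, L) = -11/3 (R(t, L) = -8/3 + (⅓)*(-3) = -8/3 - 1 = -11/3)
m(h, p) = 8 (m(h, p) = 3 + 5 = 8)
Z(U) = (-11/3 + U)/(4*U) (Z(U) = ((U - 11/3)/(U + U))/2 = ((-11/3 + U)/((2*U)))/2 = ((-11/3 + U)*(1/(2*U)))/2 = ((-11/3 + U)/(2*U))/2 = (-11/3 + U)/(4*U))
13141 + Z(m(15, -6)) = 13141 + (1/12)*(-11 + 3*8)/8 = 13141 + (1/12)*(⅛)*(-11 + 24) = 13141 + (1/12)*(⅛)*13 = 13141 + 13/96 = 1261549/96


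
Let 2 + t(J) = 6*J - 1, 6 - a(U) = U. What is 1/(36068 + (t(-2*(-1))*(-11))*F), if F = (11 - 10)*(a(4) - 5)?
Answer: 1/36365 ≈ 2.7499e-5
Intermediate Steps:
a(U) = 6 - U
t(J) = -3 + 6*J (t(J) = -2 + (6*J - 1) = -2 + (-1 + 6*J) = -3 + 6*J)
F = -3 (F = (11 - 10)*((6 - 1*4) - 5) = 1*((6 - 4) - 5) = 1*(2 - 5) = 1*(-3) = -3)
1/(36068 + (t(-2*(-1))*(-11))*F) = 1/(36068 + ((-3 + 6*(-2*(-1)))*(-11))*(-3)) = 1/(36068 + ((-3 + 6*2)*(-11))*(-3)) = 1/(36068 + ((-3 + 12)*(-11))*(-3)) = 1/(36068 + (9*(-11))*(-3)) = 1/(36068 - 99*(-3)) = 1/(36068 + 297) = 1/36365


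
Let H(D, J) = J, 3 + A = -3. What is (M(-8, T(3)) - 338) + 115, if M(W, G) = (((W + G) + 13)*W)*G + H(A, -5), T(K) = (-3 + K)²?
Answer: -228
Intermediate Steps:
A = -6 (A = -3 - 3 = -6)
M(W, G) = -5 + G*W*(13 + G + W) (M(W, G) = (((W + G) + 13)*W)*G - 5 = (((G + W) + 13)*W)*G - 5 = ((13 + G + W)*W)*G - 5 = (W*(13 + G + W))*G - 5 = G*W*(13 + G + W) - 5 = -5 + G*W*(13 + G + W))
(M(-8, T(3)) - 338) + 115 = ((-5 + (-3 + 3)²*(-8)² - 8*(-3 + 3)⁴ + 13*(-3 + 3)²*(-8)) - 338) + 115 = ((-5 + 0²*64 - 8*(0²)² + 13*0²*(-8)) - 338) + 115 = ((-5 + 0*64 - 8*0² + 13*0*(-8)) - 338) + 115 = ((-5 + 0 - 8*0 + 0) - 338) + 115 = ((-5 + 0 + 0 + 0) - 338) + 115 = (-5 - 338) + 115 = -343 + 115 = -228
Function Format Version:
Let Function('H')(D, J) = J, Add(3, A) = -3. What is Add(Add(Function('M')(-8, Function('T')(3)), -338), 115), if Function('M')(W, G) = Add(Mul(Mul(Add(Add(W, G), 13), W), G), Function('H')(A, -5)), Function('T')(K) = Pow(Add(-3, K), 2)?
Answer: -228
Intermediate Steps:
A = -6 (A = Add(-3, -3) = -6)
Function('M')(W, G) = Add(-5, Mul(G, W, Add(13, G, W))) (Function('M')(W, G) = Add(Mul(Mul(Add(Add(W, G), 13), W), G), -5) = Add(Mul(Mul(Add(Add(G, W), 13), W), G), -5) = Add(Mul(Mul(Add(13, G, W), W), G), -5) = Add(Mul(Mul(W, Add(13, G, W)), G), -5) = Add(Mul(G, W, Add(13, G, W)), -5) = Add(-5, Mul(G, W, Add(13, G, W))))
Add(Add(Function('M')(-8, Function('T')(3)), -338), 115) = Add(Add(Add(-5, Mul(Pow(Add(-3, 3), 2), Pow(-8, 2)), Mul(-8, Pow(Pow(Add(-3, 3), 2), 2)), Mul(13, Pow(Add(-3, 3), 2), -8)), -338), 115) = Add(Add(Add(-5, Mul(Pow(0, 2), 64), Mul(-8, Pow(Pow(0, 2), 2)), Mul(13, Pow(0, 2), -8)), -338), 115) = Add(Add(Add(-5, Mul(0, 64), Mul(-8, Pow(0, 2)), Mul(13, 0, -8)), -338), 115) = Add(Add(Add(-5, 0, Mul(-8, 0), 0), -338), 115) = Add(Add(Add(-5, 0, 0, 0), -338), 115) = Add(Add(-5, -338), 115) = Add(-343, 115) = -228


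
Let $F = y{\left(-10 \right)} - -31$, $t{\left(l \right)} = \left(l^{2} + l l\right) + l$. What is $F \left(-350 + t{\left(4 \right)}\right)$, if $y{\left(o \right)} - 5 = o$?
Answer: $-8164$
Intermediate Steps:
$t{\left(l \right)} = l + 2 l^{2}$ ($t{\left(l \right)} = \left(l^{2} + l^{2}\right) + l = 2 l^{2} + l = l + 2 l^{2}$)
$y{\left(o \right)} = 5 + o$
$F = 26$ ($F = \left(5 - 10\right) - -31 = -5 + 31 = 26$)
$F \left(-350 + t{\left(4 \right)}\right) = 26 \left(-350 + 4 \left(1 + 2 \cdot 4\right)\right) = 26 \left(-350 + 4 \left(1 + 8\right)\right) = 26 \left(-350 + 4 \cdot 9\right) = 26 \left(-350 + 36\right) = 26 \left(-314\right) = -8164$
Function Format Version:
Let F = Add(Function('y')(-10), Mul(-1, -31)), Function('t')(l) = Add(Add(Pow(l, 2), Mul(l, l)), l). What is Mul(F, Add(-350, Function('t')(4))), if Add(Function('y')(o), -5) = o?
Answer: -8164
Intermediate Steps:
Function('t')(l) = Add(l, Mul(2, Pow(l, 2))) (Function('t')(l) = Add(Add(Pow(l, 2), Pow(l, 2)), l) = Add(Mul(2, Pow(l, 2)), l) = Add(l, Mul(2, Pow(l, 2))))
Function('y')(o) = Add(5, o)
F = 26 (F = Add(Add(5, -10), Mul(-1, -31)) = Add(-5, 31) = 26)
Mul(F, Add(-350, Function('t')(4))) = Mul(26, Add(-350, Mul(4, Add(1, Mul(2, 4))))) = Mul(26, Add(-350, Mul(4, Add(1, 8)))) = Mul(26, Add(-350, Mul(4, 9))) = Mul(26, Add(-350, 36)) = Mul(26, -314) = -8164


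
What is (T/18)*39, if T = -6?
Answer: -13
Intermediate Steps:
(T/18)*39 = -6/18*39 = -6*1/18*39 = -1/3*39 = -13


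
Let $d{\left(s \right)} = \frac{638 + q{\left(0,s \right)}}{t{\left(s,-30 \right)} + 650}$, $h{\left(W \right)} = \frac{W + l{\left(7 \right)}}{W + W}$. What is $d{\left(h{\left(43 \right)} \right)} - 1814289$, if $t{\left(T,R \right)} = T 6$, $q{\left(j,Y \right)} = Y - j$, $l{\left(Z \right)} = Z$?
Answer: $- \frac{50981493441}{28100} \approx -1.8143 \cdot 10^{6}$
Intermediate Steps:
$t{\left(T,R \right)} = 6 T$
$h{\left(W \right)} = \frac{7 + W}{2 W}$ ($h{\left(W \right)} = \frac{W + 7}{W + W} = \frac{7 + W}{2 W}$)
$d{\left(s \right)} = \frac{638 + s}{650 + 6 s}$ ($d{\left(s \right)} = \frac{638 + \left(s - 0\right)}{6 s + 650} = \frac{638 + \left(s + 0\right)}{650 + 6 s} = \frac{638 + s}{650 + 6 s}$)
$d{\left(h{\left(43 \right)} \right)} - 1814289 = \frac{638 + \frac{7 + 43}{2 \cdot 43}}{2 \left(325 + 3 \frac{7 + 43}{2 \cdot 43}\right)} - 1814289 = \frac{638 + \frac{1}{2} \cdot \frac{1}{43} \cdot 50}{2 \left(325 + 3 \cdot \frac{1}{2} \cdot \frac{1}{43} \cdot 50\right)} - 1814289 = \frac{638 + \frac{25}{43}}{2 \left(325 + 3 \cdot \frac{25}{43}\right)} - 1814289 = \frac{1}{2} \frac{1}{325 + \frac{75}{43}} \cdot \frac{27459}{43} - 1814289 = \frac{1}{2} \frac{1}{\frac{14050}{43}} \cdot \frac{27459}{43} - 1814289 = \frac{1}{2} \cdot \frac{43}{14050} \cdot \frac{27459}{43} - 1814289 = \frac{27459}{28100} - 1814289 = - \frac{50981493441}{28100}$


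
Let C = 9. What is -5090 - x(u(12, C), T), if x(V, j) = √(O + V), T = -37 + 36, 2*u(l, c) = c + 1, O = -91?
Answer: -5090 - I*√86 ≈ -5090.0 - 9.2736*I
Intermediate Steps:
u(l, c) = ½ + c/2 (u(l, c) = (c + 1)/2 = (1 + c)/2 = ½ + c/2)
T = -1
x(V, j) = √(-91 + V)
-5090 - x(u(12, C), T) = -5090 - √(-91 + (½ + (½)*9)) = -5090 - √(-91 + (½ + 9/2)) = -5090 - √(-91 + 5) = -5090 - √(-86) = -5090 - I*√86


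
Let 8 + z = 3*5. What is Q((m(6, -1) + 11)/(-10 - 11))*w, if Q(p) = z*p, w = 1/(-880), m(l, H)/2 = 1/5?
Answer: 19/4400 ≈ 0.0043182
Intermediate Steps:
m(l, H) = ⅖ (m(l, H) = 2/5 = 2*(⅕) = ⅖)
z = 7 (z = -8 + 3*5 = -8 + 15 = 7)
w = -1/880 ≈ -0.0011364
Q(p) = 7*p
Q((m(6, -1) + 11)/(-10 - 11))*w = (7*((⅖ + 11)/(-10 - 11)))*(-1/880) = (7*((57/5)/(-21)))*(-1/880) = (7*((57/5)*(-1/21)))*(-1/880) = (7*(-19/35))*(-1/880) = -19/5*(-1/880) = 19/4400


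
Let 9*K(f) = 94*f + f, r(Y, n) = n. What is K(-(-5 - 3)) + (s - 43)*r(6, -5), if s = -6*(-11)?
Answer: -275/9 ≈ -30.556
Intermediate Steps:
s = 66
K(f) = 95*f/9 (K(f) = (94*f + f)/9 = (95*f)/9 = 95*f/9)
K(-(-5 - 3)) + (s - 43)*r(6, -5) = 95*(-(-5 - 3))/9 + (66 - 43)*(-5) = 95*(-1*(-8))/9 + 23*(-5) = (95/9)*8 - 115 = 760/9 - 115 = -275/9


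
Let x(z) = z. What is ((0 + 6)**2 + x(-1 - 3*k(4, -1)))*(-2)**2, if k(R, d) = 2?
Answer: 116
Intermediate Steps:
((0 + 6)**2 + x(-1 - 3*k(4, -1)))*(-2)**2 = ((0 + 6)**2 + (-1 - 3*2))*(-2)**2 = (6**2 + (-1 - 6))*4 = (36 - 7)*4 = 29*4 = 116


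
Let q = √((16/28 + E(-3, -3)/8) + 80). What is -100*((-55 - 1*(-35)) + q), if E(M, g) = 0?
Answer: 2000 - 200*√987/7 ≈ 1102.4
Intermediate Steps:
q = 2*√987/7 (q = √((16/28 + 0/8) + 80) = √((16*(1/28) + 0*(⅛)) + 80) = √((4/7 + 0) + 80) = √(4/7 + 80) = √(564/7) = 2*√987/7 ≈ 8.9762)
-100*((-55 - 1*(-35)) + q) = -100*((-55 - 1*(-35)) + 2*√987/7) = -100*((-55 + 35) + 2*√987/7) = -100*(-20 + 2*√987/7) = 2000 - 200*√987/7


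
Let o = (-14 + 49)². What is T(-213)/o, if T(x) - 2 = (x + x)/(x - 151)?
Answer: 577/222950 ≈ 0.0025880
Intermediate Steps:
o = 1225 (o = 35² = 1225)
T(x) = 2 + 2*x/(-151 + x) (T(x) = 2 + (x + x)/(x - 151) = 2 + (2*x)/(-151 + x) = 2 + 2*x/(-151 + x))
T(-213)/o = (2*(-151 + 2*(-213))/(-151 - 213))/1225 = (2*(-151 - 426)/(-364))*(1/1225) = (2*(-1/364)*(-577))*(1/1225) = (577/182)*(1/1225) = 577/222950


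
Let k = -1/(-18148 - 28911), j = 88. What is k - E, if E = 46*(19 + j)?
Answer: -231624397/47059 ≈ -4922.0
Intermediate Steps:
E = 4922 (E = 46*(19 + 88) = 46*107 = 4922)
k = 1/47059 (k = -1/(-47059) = -1*(-1/47059) = 1/47059 ≈ 2.1250e-5)
k - E = 1/47059 - 1*4922 = 1/47059 - 4922 = -231624397/47059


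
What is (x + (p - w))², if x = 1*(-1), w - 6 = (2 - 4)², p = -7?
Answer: 324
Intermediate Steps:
w = 10 (w = 6 + (2 - 4)² = 6 + (-2)² = 6 + 4 = 10)
x = -1
(x + (p - w))² = (-1 + (-7 - 1*10))² = (-1 + (-7 - 10))² = (-1 - 17)² = (-18)² = 324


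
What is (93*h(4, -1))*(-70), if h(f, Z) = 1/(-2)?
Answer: 3255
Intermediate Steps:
h(f, Z) = -½
(93*h(4, -1))*(-70) = (93*(-½))*(-70) = -93/2*(-70) = 3255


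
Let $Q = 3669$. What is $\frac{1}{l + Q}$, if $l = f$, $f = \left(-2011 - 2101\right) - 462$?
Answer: $- \frac{1}{905} \approx -0.001105$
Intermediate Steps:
$f = -4574$ ($f = -4112 - 462 = -4574$)
$l = -4574$
$\frac{1}{l + Q} = \frac{1}{-4574 + 3669} = \frac{1}{-905} = - \frac{1}{905}$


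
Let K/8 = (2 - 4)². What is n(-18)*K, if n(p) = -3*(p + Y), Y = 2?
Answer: 1536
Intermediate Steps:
n(p) = -6 - 3*p (n(p) = -3*(p + 2) = -3*(2 + p) = -6 - 3*p)
K = 32 (K = 8*(2 - 4)² = 8*(-2)² = 8*4 = 32)
n(-18)*K = (-6 - 3*(-18))*32 = (-6 + 54)*32 = 48*32 = 1536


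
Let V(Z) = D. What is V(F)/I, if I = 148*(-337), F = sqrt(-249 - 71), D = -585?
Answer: 585/49876 ≈ 0.011729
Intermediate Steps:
F = 8*I*sqrt(5) (F = sqrt(-320) = 8*I*sqrt(5) ≈ 17.889*I)
V(Z) = -585
I = -49876
V(F)/I = -585/(-49876) = -585*(-1/49876) = 585/49876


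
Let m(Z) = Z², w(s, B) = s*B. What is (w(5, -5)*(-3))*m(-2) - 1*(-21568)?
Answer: 21868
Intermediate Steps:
w(s, B) = B*s
(w(5, -5)*(-3))*m(-2) - 1*(-21568) = (-5*5*(-3))*(-2)² - 1*(-21568) = -25*(-3)*4 + 21568 = 75*4 + 21568 = 300 + 21568 = 21868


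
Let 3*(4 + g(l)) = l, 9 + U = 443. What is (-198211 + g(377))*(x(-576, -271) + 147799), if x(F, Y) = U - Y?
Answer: -88251175072/3 ≈ -2.9417e+10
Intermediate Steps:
U = 434 (U = -9 + 443 = 434)
g(l) = -4 + l/3
x(F, Y) = 434 - Y
(-198211 + g(377))*(x(-576, -271) + 147799) = (-198211 + (-4 + (⅓)*377))*((434 - 1*(-271)) + 147799) = (-198211 + (-4 + 377/3))*((434 + 271) + 147799) = (-198211 + 365/3)*(705 + 147799) = -594268/3*148504 = -88251175072/3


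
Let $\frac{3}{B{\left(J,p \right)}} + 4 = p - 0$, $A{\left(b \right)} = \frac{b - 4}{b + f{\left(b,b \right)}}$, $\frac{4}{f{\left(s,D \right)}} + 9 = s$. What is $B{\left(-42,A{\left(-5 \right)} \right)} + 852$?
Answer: $\frac{72309}{85} \approx 850.69$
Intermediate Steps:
$f{\left(s,D \right)} = \frac{4}{-9 + s}$
$A{\left(b \right)} = \frac{-4 + b}{b + \frac{4}{-9 + b}}$ ($A{\left(b \right)} = \frac{b - 4}{b + \frac{4}{-9 + b}} = \frac{-4 + b}{b + \frac{4}{-9 + b}}$)
$B{\left(J,p \right)} = \frac{3}{-4 + p}$ ($B{\left(J,p \right)} = \frac{3}{-4 + \left(p - 0\right)} = \frac{3}{-4 + \left(p + 0\right)} = \frac{3}{-4 + p}$)
$B{\left(-42,A{\left(-5 \right)} \right)} + 852 = \frac{3}{-4 + \frac{\left(-9 - 5\right) \left(-4 - 5\right)}{4 - 5 \left(-9 - 5\right)}} + 852 = \frac{3}{-4 + \frac{1}{4 - -70} \left(-14\right) \left(-9\right)} + 852 = \frac{3}{-4 + \frac{1}{4 + 70} \left(-14\right) \left(-9\right)} + 852 = \frac{3}{-4 + \frac{1}{74} \left(-14\right) \left(-9\right)} + 852 = \frac{3}{-4 + \frac{63}{37}} + 852 = \frac{3}{- \frac{85}{37}} + 852 = 3 \left(- \frac{37}{85}\right) + 852 = - \frac{111}{85} + 852 = \frac{72309}{85}$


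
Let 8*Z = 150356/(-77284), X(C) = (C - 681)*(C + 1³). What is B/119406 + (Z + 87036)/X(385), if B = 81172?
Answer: -12345606120827/150624881288832 ≈ -0.081963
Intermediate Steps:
X(C) = (1 + C)*(-681 + C) (X(C) = (-681 + C)*(C + 1) = (-681 + C)*(1 + C) = (1 + C)*(-681 + C))
Z = -37589/154568 (Z = (150356/(-77284))/8 = (150356*(-1/77284))/8 = (⅛)*(-37589/19321) = -37589/154568 ≈ -0.24319)
B/119406 + (Z + 87036)/X(385) = 81172/119406 + (-37589/154568 + 87036)/(-681 + 385² - 680*385) = 81172*(1/119406) + 13452942859/(154568*(-681 + 148225 - 261800)) = 5798/8529 + (13452942859/154568)/(-114256) = 5798/8529 + (13452942859/154568)*(-1/114256) = 5798/8529 - 13452942859/17660321408 = -12345606120827/150624881288832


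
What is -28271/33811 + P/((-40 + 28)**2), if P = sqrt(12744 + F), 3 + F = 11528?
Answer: -28271/33811 + sqrt(24269)/144 ≈ 0.24569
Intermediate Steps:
F = 11525 (F = -3 + 11528 = 11525)
P = sqrt(24269) (P = sqrt(12744 + 11525) = sqrt(24269) ≈ 155.79)
-28271/33811 + P/((-40 + 28)**2) = -28271/33811 + sqrt(24269)/((-40 + 28)**2) = -28271*1/33811 + sqrt(24269)/((-12)**2) = -28271/33811 + sqrt(24269)/144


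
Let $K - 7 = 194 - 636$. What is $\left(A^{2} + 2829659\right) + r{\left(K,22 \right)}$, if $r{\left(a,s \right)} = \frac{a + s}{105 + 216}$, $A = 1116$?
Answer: $\frac{1308111502}{321} \approx 4.0751 \cdot 10^{6}$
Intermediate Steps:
$K = -435$ ($K = 7 + \left(194 - 636\right) = 7 - 442 = -435$)
$r{\left(a,s \right)} = \frac{a}{321} + \frac{s}{321}$ ($r{\left(a,s \right)} = \frac{a + s}{321} = \left(a + s\right) \frac{1}{321} = \frac{a}{321} + \frac{s}{321}$)
$\left(A^{2} + 2829659\right) + r{\left(K,22 \right)} = \left(1116^{2} + 2829659\right) + \left(\frac{1}{321} \left(-435\right) + \frac{1}{321} \cdot 22\right) = \left(1245456 + 2829659\right) + \left(- \frac{145}{107} + \frac{22}{321}\right) = 4075115 - \frac{413}{321} = \frac{1308111502}{321}$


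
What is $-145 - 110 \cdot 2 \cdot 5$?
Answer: $-1245$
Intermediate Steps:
$-145 - 110 \cdot 2 \cdot 5 = -145 - 1100 = -1245$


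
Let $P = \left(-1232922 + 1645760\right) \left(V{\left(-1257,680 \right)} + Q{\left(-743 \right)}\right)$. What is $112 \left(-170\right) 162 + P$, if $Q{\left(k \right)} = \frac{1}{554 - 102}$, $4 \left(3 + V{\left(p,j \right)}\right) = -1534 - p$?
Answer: $- \frac{3718955672}{113} \approx -3.2911 \cdot 10^{7}$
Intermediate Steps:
$V{\left(p,j \right)} = - \frac{773}{2} - \frac{p}{4}$ ($V{\left(p,j \right)} = -3 + \frac{-1534 - p}{4} = -3 - \left(\frac{767}{2} + \frac{p}{4}\right) = - \frac{773}{2} - \frac{p}{4}$)
$Q{\left(k \right)} = \frac{1}{452}$
$P = - \frac{3370409432}{113}$ ($P = \left(-1232922 + 1645760\right) \left(\left(- \frac{773}{2} - - \frac{1257}{4}\right) + \frac{1}{452}\right) = 412838 \left(\left(- \frac{773}{2} + \frac{1257}{4}\right) + \frac{1}{452}\right) = 412838 \left(- \frac{289}{4} + \frac{1}{452}\right) = 412838 \left(- \frac{8164}{113}\right) = - \frac{3370409432}{113} \approx -2.9827 \cdot 10^{7}$)
$112 \left(-170\right) 162 + P = 112 \left(-170\right) 162 - \frac{3370409432}{113} = \left(-19040\right) 162 - \frac{3370409432}{113} = -3084480 - \frac{3370409432}{113} = - \frac{3718955672}{113}$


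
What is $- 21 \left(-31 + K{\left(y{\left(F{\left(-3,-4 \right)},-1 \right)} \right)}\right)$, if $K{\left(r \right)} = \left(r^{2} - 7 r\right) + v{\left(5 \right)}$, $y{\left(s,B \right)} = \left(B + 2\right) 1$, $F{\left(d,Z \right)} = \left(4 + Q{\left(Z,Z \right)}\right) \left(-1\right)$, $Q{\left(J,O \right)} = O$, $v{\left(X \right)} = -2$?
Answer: $819$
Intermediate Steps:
$F{\left(d,Z \right)} = -4 - Z$ ($F{\left(d,Z \right)} = \left(4 + Z\right) \left(-1\right) = -4 - Z$)
$y{\left(s,B \right)} = 2 + B$ ($y{\left(s,B \right)} = \left(2 + B\right) 1 = 2 + B$)
$K{\left(r \right)} = -2 + r^{2} - 7 r$ ($K{\left(r \right)} = \left(r^{2} - 7 r\right) - 2 = -2 + r^{2} - 7 r$)
$- 21 \left(-31 + K{\left(y{\left(F{\left(-3,-4 \right)},-1 \right)} \right)}\right) = - 21 \left(-31 - \left(2 - \left(2 - 1\right)^{2} + 7 \left(2 - 1\right)\right)\right) = - 21 \left(-31 - \left(9 - 1\right)\right) = - 21 \left(-31 - 8\right) = \left(-21\right) \left(-39\right) = 819$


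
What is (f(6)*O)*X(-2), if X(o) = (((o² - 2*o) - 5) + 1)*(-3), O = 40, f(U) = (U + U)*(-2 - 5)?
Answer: 40320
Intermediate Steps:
f(U) = -14*U (f(U) = (2*U)*(-7) = -14*U)
X(o) = 12 - 3*o² + 6*o (X(o) = ((-5 + o² - 2*o) + 1)*(-3) = (-4 + o² - 2*o)*(-3) = 12 - 3*o² + 6*o)
(f(6)*O)*X(-2) = (-14*6*40)*(12 - 3*(-2)² + 6*(-2)) = (-84*40)*(12 - 3*4 - 12) = -3360*(12 - 12 - 12) = -3360*(-12) = 40320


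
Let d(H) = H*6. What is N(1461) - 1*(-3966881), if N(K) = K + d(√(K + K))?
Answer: 3968342 + 6*√2922 ≈ 3.9687e+6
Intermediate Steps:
d(H) = 6*H
N(K) = K + 6*√2*√K (N(K) = K + 6*√(K + K) = K + 6*√(2*K) = K + 6*(√2*√K) = K + 6*√2*√K)
N(1461) - 1*(-3966881) = (1461 + 6*√2*√1461) - 1*(-3966881) = (1461 + 6*√2922) + 3966881 = 3968342 + 6*√2922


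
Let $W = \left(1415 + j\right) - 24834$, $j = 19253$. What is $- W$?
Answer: $4166$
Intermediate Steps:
$W = -4166$ ($W = \left(1415 + 19253\right) - 24834 = 20668 - 24834 = -4166$)
$- W = \left(-1\right) \left(-4166\right) = 4166$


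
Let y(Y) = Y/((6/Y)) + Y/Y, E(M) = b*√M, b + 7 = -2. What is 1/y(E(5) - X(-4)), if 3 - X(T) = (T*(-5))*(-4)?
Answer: 2190/2106491 - 2241*√5/10532455 ≈ 0.00056387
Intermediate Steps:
b = -9 (b = -7 - 2 = -9)
X(T) = 3 - 20*T (X(T) = 3 - T*(-5)*(-4) = 3 - (-5*T)*(-4) = 3 - 20*T)
E(M) = -9*√M
y(Y) = 1 + Y²/6 (y(Y) = Y*(Y/6) + 1 = Y²/6 + 1 = 1 + Y²/6)
1/y(E(5) - X(-4)) = 1/(1 + (-9*√5 - (3 - 20*(-4)))²/6) = 1/(1 + (-9*√5 - (3 + 80))²/6) = 1/(1 + (-9*√5 - 1*83)²/6) = 1/(1 + (-9*√5 - 83)²/6) = 1/(1 + (-83 - 9*√5)²/6)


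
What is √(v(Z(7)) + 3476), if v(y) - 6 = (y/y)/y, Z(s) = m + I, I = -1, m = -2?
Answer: √31335/3 ≈ 59.006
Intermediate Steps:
Z(s) = -3 (Z(s) = -2 - 1 = -3)
v(y) = 6 + 1/y (v(y) = 6 + (y/y)/y = 6 + 1/y)
√(v(Z(7)) + 3476) = √((6 + 1/(-3)) + 3476) = √((6 - ⅓) + 3476) = √(17/3 + 3476) = √(10445/3) = √31335/3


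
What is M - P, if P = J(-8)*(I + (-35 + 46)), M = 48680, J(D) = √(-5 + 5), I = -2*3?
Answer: 48680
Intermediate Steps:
I = -6
J(D) = 0 (J(D) = √0 = 0)
P = 0 (P = 0*(-6 + (-35 + 46)) = 0*(-6 + 11) = 0*5 = 0)
M - P = 48680 - 1*0 = 48680 + 0 = 48680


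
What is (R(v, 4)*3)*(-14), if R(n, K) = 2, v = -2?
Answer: -84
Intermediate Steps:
(R(v, 4)*3)*(-14) = (2*3)*(-14) = 6*(-14) = -84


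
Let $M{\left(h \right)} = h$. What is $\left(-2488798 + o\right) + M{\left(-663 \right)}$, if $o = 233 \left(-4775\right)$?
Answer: $-3602036$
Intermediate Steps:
$o = -1112575$
$\left(-2488798 + o\right) + M{\left(-663 \right)} = \left(-2488798 - 1112575\right) - 663 = -3601373 - 663 = -3602036$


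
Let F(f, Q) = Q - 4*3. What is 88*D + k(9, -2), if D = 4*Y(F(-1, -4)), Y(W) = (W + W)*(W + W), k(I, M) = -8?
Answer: 360440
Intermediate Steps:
F(f, Q) = -12 + Q (F(f, Q) = Q - 12 = -12 + Q)
Y(W) = 4*W**2 (Y(W) = (2*W)*(2*W) = 4*W**2)
D = 4096 (D = 4*(4*(-12 - 4)**2) = 4*(4*(-16)**2) = 4*(4*256) = 4*1024 = 4096)
88*D + k(9, -2) = 88*4096 - 8 = 360448 - 8 = 360440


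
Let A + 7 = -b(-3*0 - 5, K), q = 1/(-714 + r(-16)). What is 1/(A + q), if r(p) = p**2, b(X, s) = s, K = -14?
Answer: 458/3205 ≈ 0.14290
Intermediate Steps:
q = -1/458 (q = 1/(-714 + (-16)**2) = 1/(-714 + 256) = 1/(-458) = -1/458 ≈ -0.0021834)
A = 7 (A = -7 - 1*(-14) = -7 + 14 = 7)
1/(A + q) = 1/(7 - 1/458) = 1/(3205/458) = 458/3205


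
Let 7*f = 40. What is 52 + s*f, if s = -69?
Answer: -2396/7 ≈ -342.29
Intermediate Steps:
f = 40/7 (f = (⅐)*40 = 40/7 ≈ 5.7143)
52 + s*f = 52 - 69*40/7 = 52 - 2760/7 = -2396/7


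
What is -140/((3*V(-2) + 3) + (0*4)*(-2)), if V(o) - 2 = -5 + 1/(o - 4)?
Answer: 280/13 ≈ 21.538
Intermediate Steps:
V(o) = -3 + 1/(-4 + o) (V(o) = 2 + (-5 + 1/(o - 4)) = 2 + (-5 + 1/(-4 + o)) = -3 + 1/(-4 + o))
-140/((3*V(-2) + 3) + (0*4)*(-2)) = -140/((3*((13 - 3*(-2))/(-4 - 2)) + 3) + (0*4)*(-2)) = -140/((3*((13 + 6)/(-6)) + 3) + 0*(-2)) = -140/((3*(-⅙*19) + 3) + 0) = -140/((3*(-19/6) + 3) + 0) = -140/((-19/2 + 3) + 0) = -140/(-13/2 + 0) = -140/(-13/2) = -2/13*(-140) = 280/13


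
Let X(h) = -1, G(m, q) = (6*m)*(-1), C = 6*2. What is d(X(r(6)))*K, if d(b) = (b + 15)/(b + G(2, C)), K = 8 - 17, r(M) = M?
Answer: 126/13 ≈ 9.6923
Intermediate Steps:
C = 12
G(m, q) = -6*m
K = -9
d(b) = (15 + b)/(-12 + b) (d(b) = (b + 15)/(b - 6*2) = (15 + b)/(b - 12) = (15 + b)/(-12 + b))
d(X(r(6)))*K = ((15 - 1)/(-12 - 1))*(-9) = (14/(-13))*(-9) = -1/13*14*(-9) = -14/13*(-9) = 126/13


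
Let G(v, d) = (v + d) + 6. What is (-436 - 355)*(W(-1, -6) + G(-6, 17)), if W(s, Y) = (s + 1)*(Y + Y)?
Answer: -13447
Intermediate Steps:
W(s, Y) = 2*Y*(1 + s) (W(s, Y) = (1 + s)*(2*Y) = 2*Y*(1 + s))
G(v, d) = 6 + d + v (G(v, d) = (d + v) + 6 = 6 + d + v)
(-436 - 355)*(W(-1, -6) + G(-6, 17)) = (-436 - 355)*(2*(-6)*(1 - 1) + (6 + 17 - 6)) = -791*(2*(-6)*0 + 17) = -791*(0 + 17) = -791*17 = -13447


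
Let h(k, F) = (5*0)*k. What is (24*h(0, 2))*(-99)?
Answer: 0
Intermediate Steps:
h(k, F) = 0 (h(k, F) = 0*k = 0)
(24*h(0, 2))*(-99) = (24*0)*(-99) = 0*(-99) = 0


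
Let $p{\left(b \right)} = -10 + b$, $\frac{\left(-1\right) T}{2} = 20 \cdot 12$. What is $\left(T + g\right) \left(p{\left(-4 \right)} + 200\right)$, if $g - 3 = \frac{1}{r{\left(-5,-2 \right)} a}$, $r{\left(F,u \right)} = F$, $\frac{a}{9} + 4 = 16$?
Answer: $- \frac{7985011}{90} \approx -88722.0$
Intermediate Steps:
$a = 108$ ($a = -36 + 9 \cdot 16 = -36 + 144 = 108$)
$T = -480$ ($T = - 2 \cdot 20 \cdot 12 = \left(-2\right) 240 = -480$)
$g = \frac{1619}{540}$ ($g = 3 + \frac{1}{\left(-5\right) 108} = 3 + \frac{1}{-540} = 3 - \frac{1}{540} = \frac{1619}{540} \approx 2.9981$)
$\left(T + g\right) \left(p{\left(-4 \right)} + 200\right) = \left(-480 + \frac{1619}{540}\right) \left(\left(-10 - 4\right) + 200\right) = - \frac{257581 \left(-14 + 200\right)}{540} = \left(- \frac{257581}{540}\right) 186 = - \frac{7985011}{90}$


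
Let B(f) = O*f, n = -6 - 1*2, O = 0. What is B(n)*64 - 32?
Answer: -32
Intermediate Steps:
n = -8 (n = -6 - 2 = -8)
B(f) = 0 (B(f) = 0*f = 0)
B(n)*64 - 32 = 0*64 - 32 = 0 - 32 = -32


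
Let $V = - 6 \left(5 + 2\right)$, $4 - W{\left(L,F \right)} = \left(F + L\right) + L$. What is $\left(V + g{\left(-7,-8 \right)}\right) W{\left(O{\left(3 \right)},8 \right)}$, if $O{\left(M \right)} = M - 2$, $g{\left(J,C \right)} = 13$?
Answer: $174$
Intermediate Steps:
$O{\left(M \right)} = -2 + M$ ($O{\left(M \right)} = M - 2 = -2 + M$)
$W{\left(L,F \right)} = 4 - F - 2 L$ ($W{\left(L,F \right)} = 4 - \left(\left(F + L\right) + L\right) = 4 - \left(F + 2 L\right) = 4 - F - 2 L$)
$V = -42$ ($V = \left(-6\right) 7 = -42$)
$\left(V + g{\left(-7,-8 \right)}\right) W{\left(O{\left(3 \right)},8 \right)} = \left(-42 + 13\right) \left(4 - 8 - 2 \left(-2 + 3\right)\right) = - 29 \left(4 - 8 - 2\right) = \left(-29\right) \left(-6\right) = 174$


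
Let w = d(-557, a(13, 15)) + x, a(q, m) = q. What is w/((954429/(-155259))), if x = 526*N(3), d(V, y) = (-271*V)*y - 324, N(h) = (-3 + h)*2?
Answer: -101538713211/318143 ≈ -3.1916e+5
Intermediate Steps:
N(h) = -6 + 2*h
d(V, y) = -324 - 271*V*y (d(V, y) = -271*V*y - 324 = -324 - 271*V*y)
x = 0 (x = 526*(-6 + 2*3) = 526*(-6 + 6) = 526*0 = 0)
w = 1961987 (w = (-324 - 271*(-557)*13) + 0 = (-324 + 1962311) + 0 = 1961987 + 0 = 1961987)
w/((954429/(-155259))) = 1961987/((954429/(-155259))) = 1961987/((954429*(-1/155259))) = 1961987/(-318143/51753) = 1961987*(-51753/318143) = -101538713211/318143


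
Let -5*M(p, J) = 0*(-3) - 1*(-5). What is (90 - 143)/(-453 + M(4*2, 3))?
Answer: 53/454 ≈ 0.11674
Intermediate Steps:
M(p, J) = -1 (M(p, J) = -(0*(-3) - 1*(-5))/5 = -(0 + 5)/5 = -1/5*5 = -1)
(90 - 143)/(-453 + M(4*2, 3)) = (90 - 143)/(-453 - 1) = -53/(-454) = -53*(-1/454) = 53/454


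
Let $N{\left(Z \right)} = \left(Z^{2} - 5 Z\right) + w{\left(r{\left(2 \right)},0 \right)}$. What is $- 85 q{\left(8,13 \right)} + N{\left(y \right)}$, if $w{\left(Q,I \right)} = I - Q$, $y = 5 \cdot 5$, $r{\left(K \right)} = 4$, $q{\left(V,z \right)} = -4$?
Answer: $836$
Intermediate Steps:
$y = 25$
$N{\left(Z \right)} = -4 + Z^{2} - 5 Z$ ($N{\left(Z \right)} = \left(Z^{2} - 5 Z\right) + \left(0 - 4\right) = \left(Z^{2} - 5 Z\right) - 4 = -4 + Z^{2} - 5 Z$)
$- 85 q{\left(8,13 \right)} + N{\left(y \right)} = \left(-85\right) \left(-4\right) - \left(129 - 625\right) = 340 - -496 = 340 + 496 = 836$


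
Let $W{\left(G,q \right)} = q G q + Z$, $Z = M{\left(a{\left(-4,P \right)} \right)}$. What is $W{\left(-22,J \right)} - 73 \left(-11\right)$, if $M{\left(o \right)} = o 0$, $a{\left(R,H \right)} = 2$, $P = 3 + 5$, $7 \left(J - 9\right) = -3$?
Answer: $- \frac{39853}{49} \approx -813.33$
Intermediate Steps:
$J = \frac{60}{7}$ ($J = 9 + \frac{1}{7} \left(-3\right) = 9 - \frac{3}{7} = \frac{60}{7} \approx 8.5714$)
$P = 8$
$M{\left(o \right)} = 0$
$Z = 0$
$W{\left(G,q \right)} = G q^{2}$ ($W{\left(G,q \right)} = q G q + 0 = G q q + 0 = G q^{2} + 0 = G q^{2}$)
$W{\left(-22,J \right)} - 73 \left(-11\right) = - 22 \left(\frac{60}{7}\right)^{2} - 73 \left(-11\right) = \left(-22\right) \frac{3600}{49} - -803 = - \frac{79200}{49} + 803 = - \frac{39853}{49}$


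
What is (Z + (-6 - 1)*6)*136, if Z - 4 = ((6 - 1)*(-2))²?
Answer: 8432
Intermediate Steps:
Z = 104 (Z = 4 + ((6 - 1)*(-2))² = 4 + (5*(-2))² = 4 + (-10)² = 4 + 100 = 104)
(Z + (-6 - 1)*6)*136 = (104 + (-6 - 1)*6)*136 = (104 - 7*6)*136 = (104 - 42)*136 = 62*136 = 8432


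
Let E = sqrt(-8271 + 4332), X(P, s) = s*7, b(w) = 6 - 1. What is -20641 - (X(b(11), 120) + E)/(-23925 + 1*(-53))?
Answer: -247464529/11989 + I*sqrt(3939)/23978 ≈ -20641.0 + 0.0026175*I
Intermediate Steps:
b(w) = 5
X(P, s) = 7*s
E = I*sqrt(3939) (E = sqrt(-3939) = I*sqrt(3939) ≈ 62.761*I)
-20641 - (X(b(11), 120) + E)/(-23925 + 1*(-53)) = -20641 - (7*120 + I*sqrt(3939))/(-23925 + 1*(-53)) = -20641 - (840 + I*sqrt(3939))/(-23925 - 53) = -20641 - (840 + I*sqrt(3939))/(-23978) = -20641 - (840 + I*sqrt(3939))*(-1)/23978 = -20641 - (-420/11989 - I*sqrt(3939)/23978) = -20641 + (420/11989 + I*sqrt(3939)/23978) = -247464529/11989 + I*sqrt(3939)/23978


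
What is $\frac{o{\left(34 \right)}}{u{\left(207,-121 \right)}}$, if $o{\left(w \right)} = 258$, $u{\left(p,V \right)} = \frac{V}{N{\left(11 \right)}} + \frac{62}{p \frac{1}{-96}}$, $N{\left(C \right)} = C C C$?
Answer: $- \frac{195822}{21893} \approx -8.9445$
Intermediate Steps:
$N{\left(C \right)} = C^{3}$ ($N{\left(C \right)} = C^{2} C = C^{3}$)
$u{\left(p,V \right)} = - \frac{5952}{p} + \frac{V}{1331}$ ($u{\left(p,V \right)} = \frac{V}{11^{3}} + \frac{62}{p \frac{1}{-96}} = \frac{V}{1331} + \frac{62}{p \left(- \frac{1}{96}\right)} = V \frac{1}{1331} + \frac{62}{\left(- \frac{1}{96}\right) p} = \frac{V}{1331} + 62 \left(- \frac{96}{p}\right) = \frac{V}{1331} - \frac{5952}{p} = - \frac{5952}{p} + \frac{V}{1331}$)
$\frac{o{\left(34 \right)}}{u{\left(207,-121 \right)}} = \frac{258}{- \frac{5952}{207} + \frac{1}{1331} \left(-121\right)} = \frac{258}{\left(-5952\right) \frac{1}{207} - \frac{1}{11}} = \frac{258}{- \frac{1984}{69} - \frac{1}{11}} = \frac{258}{- \frac{21893}{759}} = 258 \left(- \frac{759}{21893}\right) = - \frac{195822}{21893}$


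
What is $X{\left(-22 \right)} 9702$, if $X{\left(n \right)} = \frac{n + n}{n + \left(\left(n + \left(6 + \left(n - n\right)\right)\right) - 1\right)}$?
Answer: $\frac{142296}{13} \approx 10946.0$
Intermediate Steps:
$X{\left(n \right)} = \frac{2 n}{5 + 2 n}$ ($X{\left(n \right)} = \frac{2 n}{n + \left(\left(n + \left(6 + 0\right)\right) - 1\right)} = \frac{2 n}{n + \left(\left(n + 6\right) - 1\right)} = \frac{2 n}{n + \left(\left(6 + n\right) - 1\right)} = \frac{2 n}{n + \left(5 + n\right)} = \frac{2 n}{5 + 2 n}$)
$X{\left(-22 \right)} 9702 = 2 \left(-22\right) \frac{1}{5 + 2 \left(-22\right)} 9702 = 2 \left(-22\right) \frac{1}{5 - 44} \cdot 9702 = 2 \left(-22\right) \frac{1}{-39} \cdot 9702 = 2 \left(-22\right) \left(- \frac{1}{39}\right) 9702 = \frac{44}{39} \cdot 9702 = \frac{142296}{13}$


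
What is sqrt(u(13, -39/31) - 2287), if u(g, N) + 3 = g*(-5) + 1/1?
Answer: I*sqrt(2354) ≈ 48.518*I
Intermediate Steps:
u(g, N) = -2 - 5*g (u(g, N) = -3 + (g*(-5) + 1/1) = -3 + (-5*g + 1) = -3 + (1 - 5*g) = -2 - 5*g)
sqrt(u(13, -39/31) - 2287) = sqrt((-2 - 5*13) - 2287) = sqrt((-2 - 65) - 2287) = sqrt(-67 - 2287) = sqrt(-2354) = I*sqrt(2354)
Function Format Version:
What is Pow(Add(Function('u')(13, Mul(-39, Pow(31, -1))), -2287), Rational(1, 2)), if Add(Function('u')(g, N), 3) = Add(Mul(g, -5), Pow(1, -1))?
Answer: Mul(I, Pow(2354, Rational(1, 2))) ≈ Mul(48.518, I)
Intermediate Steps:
Function('u')(g, N) = Add(-2, Mul(-5, g)) (Function('u')(g, N) = Add(-3, Add(Mul(g, -5), Pow(1, -1))) = Add(-3, Add(Mul(-5, g), 1)) = Add(-3, Add(1, Mul(-5, g))) = Add(-2, Mul(-5, g)))
Pow(Add(Function('u')(13, Mul(-39, Pow(31, -1))), -2287), Rational(1, 2)) = Pow(Add(Add(-2, Mul(-5, 13)), -2287), Rational(1, 2)) = Pow(Add(Add(-2, -65), -2287), Rational(1, 2)) = Pow(Add(-67, -2287), Rational(1, 2)) = Pow(-2354, Rational(1, 2)) = Mul(I, Pow(2354, Rational(1, 2)))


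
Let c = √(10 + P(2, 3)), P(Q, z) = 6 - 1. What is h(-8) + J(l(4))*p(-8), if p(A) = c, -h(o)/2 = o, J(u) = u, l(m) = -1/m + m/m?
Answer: 16 + 3*√15/4 ≈ 18.905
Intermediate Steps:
l(m) = 1 - 1/m (l(m) = -1/m + 1 = 1 - 1/m)
P(Q, z) = 5
h(o) = -2*o
c = √15 (c = √(10 + 5) = √15 ≈ 3.8730)
p(A) = √15
h(-8) + J(l(4))*p(-8) = -2*(-8) + ((-1 + 4)/4)*√15 = 16 + ((¼)*3)*√15 = 16 + 3*√15/4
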